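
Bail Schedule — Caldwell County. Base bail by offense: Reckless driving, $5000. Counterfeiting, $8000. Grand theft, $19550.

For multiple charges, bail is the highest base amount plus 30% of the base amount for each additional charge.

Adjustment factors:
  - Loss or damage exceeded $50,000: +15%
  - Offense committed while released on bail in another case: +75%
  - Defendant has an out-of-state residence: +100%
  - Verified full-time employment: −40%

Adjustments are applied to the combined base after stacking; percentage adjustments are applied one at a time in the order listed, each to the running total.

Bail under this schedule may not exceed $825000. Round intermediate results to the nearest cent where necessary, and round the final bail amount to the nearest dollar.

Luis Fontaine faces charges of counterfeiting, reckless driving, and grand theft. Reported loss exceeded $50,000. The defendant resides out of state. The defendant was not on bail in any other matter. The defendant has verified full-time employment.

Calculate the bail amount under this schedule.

$32361

Base amounts from the schedule: counterfeiting $8000; reckless driving $5000; grand theft $19550.
Stacking rule: highest base plus 30% of each additional charge. Highest is grand theft at $19550. Additional: $8000 × 30% = $2400; $5000 × 30% = $1500. Combined base = $19550 + $3900 = $23450.
Loss or damage exceeded $50,000 (+15%): $23450 × 1.15 = $26967.50.
Defendant has an out-of-state residence (+100%): $26967.50 × 2 = $53935.
Verified full-time employment (−40%): $53935 × 0.6 = $32361.
$32361 is within the $825000 maximum.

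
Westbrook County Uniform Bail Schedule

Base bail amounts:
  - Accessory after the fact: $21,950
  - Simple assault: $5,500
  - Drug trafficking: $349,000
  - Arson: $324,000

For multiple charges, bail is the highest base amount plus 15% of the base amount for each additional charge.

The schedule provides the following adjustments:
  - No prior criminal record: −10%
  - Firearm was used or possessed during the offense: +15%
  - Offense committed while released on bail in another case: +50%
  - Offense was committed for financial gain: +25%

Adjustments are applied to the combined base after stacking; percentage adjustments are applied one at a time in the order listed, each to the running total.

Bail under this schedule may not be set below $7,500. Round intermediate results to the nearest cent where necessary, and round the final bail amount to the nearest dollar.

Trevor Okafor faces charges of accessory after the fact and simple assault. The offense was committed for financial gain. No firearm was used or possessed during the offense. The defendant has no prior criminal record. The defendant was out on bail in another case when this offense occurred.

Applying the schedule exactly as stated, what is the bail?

Base amounts from the schedule: accessory after the fact $21,950; simple assault $5,500.
Stacking rule: highest base plus 15% of each additional charge. Highest is accessory after the fact at $21,950. Additional: $5,500 × 15% = $825. Combined base = $21,950 + $825 = $22,775.
No prior criminal record (−10%): $22,775 × 0.9 = $20,497.50.
Offense committed while released on bail in another case (+50%): $20,497.50 × 1.5 = $30,746.25.
Offense was committed for financial gain (+25%): $30,746.25 × 1.25 = $38,432.81.
$38,432.81 is at or above the $7,500 minimum.
Rounded to the nearest dollar: $38,433.

$38,433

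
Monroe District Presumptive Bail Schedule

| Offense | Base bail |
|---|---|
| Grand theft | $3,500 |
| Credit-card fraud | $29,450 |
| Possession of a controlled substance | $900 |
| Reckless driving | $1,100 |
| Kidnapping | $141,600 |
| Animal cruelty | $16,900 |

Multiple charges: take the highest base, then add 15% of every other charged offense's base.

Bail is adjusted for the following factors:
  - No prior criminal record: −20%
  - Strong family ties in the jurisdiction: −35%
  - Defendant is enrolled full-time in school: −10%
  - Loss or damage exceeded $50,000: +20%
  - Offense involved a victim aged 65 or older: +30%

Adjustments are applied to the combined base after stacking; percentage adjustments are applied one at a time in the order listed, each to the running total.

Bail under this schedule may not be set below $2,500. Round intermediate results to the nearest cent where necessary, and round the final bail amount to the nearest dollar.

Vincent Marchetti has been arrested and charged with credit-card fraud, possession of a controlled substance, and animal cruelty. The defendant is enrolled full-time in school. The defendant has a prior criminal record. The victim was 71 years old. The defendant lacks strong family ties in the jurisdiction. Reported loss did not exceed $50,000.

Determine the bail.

Base amounts from the schedule: credit-card fraud $29,450; possession of a controlled substance $900; animal cruelty $16,900.
Stacking rule: highest base plus 15% of each additional charge. Highest is credit-card fraud at $29,450. Additional: $900 × 15% = $135; $16,900 × 15% = $2,535. Combined base = $29,450 + $2,670 = $32,120.
Defendant is enrolled full-time in school (−10%): $32,120 × 0.9 = $28,908.
Offense involved a victim aged 65 or older (+30%): $28,908 × 1.3 = $37,580.40.
$37,580.40 is at or above the $2,500 minimum.
Rounded to the nearest dollar: $37,580.

$37,580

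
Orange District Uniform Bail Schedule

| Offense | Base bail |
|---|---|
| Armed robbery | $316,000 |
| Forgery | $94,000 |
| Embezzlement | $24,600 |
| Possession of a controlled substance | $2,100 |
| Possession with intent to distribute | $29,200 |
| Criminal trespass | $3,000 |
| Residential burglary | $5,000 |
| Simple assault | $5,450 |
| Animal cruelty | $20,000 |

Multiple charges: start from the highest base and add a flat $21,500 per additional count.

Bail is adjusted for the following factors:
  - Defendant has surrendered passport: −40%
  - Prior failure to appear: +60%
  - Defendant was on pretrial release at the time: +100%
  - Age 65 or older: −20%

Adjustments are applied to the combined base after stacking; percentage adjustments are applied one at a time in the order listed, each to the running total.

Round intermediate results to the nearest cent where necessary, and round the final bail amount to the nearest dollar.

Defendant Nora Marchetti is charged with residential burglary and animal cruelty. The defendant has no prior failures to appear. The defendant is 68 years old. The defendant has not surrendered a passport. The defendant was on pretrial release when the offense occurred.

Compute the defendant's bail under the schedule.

$66,400

Base amounts from the schedule: residential burglary $5,000; animal cruelty $20,000.
Stacking rule: highest base plus $21,500 per additional charge. Highest is animal cruelty at $20,000; 1 additional charge → +$21,500. Combined base = $41,500.
Defendant was on pretrial release at the time (+100%): $41,500 × 2 = $83,000.
Age 65 or older (−20%): $83,000 × 0.8 = $66,400.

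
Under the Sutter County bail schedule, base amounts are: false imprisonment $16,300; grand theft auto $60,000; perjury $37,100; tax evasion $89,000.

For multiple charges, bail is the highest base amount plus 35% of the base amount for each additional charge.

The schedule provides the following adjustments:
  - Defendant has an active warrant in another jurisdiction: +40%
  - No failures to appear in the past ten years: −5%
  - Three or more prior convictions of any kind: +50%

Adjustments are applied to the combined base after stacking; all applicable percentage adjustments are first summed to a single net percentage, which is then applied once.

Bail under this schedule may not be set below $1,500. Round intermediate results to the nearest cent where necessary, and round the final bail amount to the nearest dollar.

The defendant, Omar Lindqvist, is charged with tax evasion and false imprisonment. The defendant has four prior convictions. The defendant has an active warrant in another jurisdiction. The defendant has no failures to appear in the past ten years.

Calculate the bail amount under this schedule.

Base amounts from the schedule: tax evasion $89,000; false imprisonment $16,300.
Stacking rule: highest base plus 35% of each additional charge. Highest is tax evasion at $89,000. Additional: $16,300 × 35% = $5,705. Combined base = $89,000 + $5,705 = $94,705.
Net percentage adjustment: +40% −5% +50% = +85%. $94,705 × 1.85 = $175,204.25.
$175,204.25 is at or above the $1,500 minimum.
Rounded to the nearest dollar: $175,204.

$175,204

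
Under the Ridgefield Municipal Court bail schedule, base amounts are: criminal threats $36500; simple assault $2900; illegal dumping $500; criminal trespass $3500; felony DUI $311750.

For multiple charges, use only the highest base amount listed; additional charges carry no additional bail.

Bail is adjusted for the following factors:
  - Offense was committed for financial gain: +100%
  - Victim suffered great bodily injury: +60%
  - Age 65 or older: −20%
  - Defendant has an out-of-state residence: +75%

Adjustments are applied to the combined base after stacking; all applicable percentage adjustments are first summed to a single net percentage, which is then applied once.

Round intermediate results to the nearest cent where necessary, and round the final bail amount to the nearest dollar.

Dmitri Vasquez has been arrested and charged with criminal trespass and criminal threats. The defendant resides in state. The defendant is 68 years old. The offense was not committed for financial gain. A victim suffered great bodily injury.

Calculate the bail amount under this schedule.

Base amounts from the schedule: criminal trespass $3500; criminal threats $36500.
Stacking rule: use the highest base only. Highest is criminal threats at $36500. Combined base = $36500.
Net percentage adjustment: +60% −20% = +40%. $36500 × 1.4 = $51100.

$51100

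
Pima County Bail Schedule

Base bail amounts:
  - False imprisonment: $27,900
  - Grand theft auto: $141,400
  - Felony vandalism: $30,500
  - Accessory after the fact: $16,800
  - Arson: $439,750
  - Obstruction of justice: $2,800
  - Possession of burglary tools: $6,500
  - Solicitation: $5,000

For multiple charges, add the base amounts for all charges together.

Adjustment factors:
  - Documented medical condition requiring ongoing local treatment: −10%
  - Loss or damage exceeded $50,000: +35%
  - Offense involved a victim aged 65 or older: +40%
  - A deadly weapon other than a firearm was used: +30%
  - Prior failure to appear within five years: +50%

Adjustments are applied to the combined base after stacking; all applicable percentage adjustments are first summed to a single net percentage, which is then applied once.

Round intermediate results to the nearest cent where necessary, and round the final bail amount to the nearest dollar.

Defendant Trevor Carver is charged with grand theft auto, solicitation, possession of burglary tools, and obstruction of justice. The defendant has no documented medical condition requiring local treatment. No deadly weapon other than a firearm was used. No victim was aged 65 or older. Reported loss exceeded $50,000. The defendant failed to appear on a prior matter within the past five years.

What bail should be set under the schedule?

Base amounts from the schedule: grand theft auto $141,400; solicitation $5,000; possession of burglary tools $6,500; obstruction of justice $2,800.
Stacking rule: sum of all bases. $141,400 + $5,000 + $6,500 + $2,800 = $155,700.
Net percentage adjustment: +35% +50% = +85%. $155,700 × 1.85 = $288,045.

$288,045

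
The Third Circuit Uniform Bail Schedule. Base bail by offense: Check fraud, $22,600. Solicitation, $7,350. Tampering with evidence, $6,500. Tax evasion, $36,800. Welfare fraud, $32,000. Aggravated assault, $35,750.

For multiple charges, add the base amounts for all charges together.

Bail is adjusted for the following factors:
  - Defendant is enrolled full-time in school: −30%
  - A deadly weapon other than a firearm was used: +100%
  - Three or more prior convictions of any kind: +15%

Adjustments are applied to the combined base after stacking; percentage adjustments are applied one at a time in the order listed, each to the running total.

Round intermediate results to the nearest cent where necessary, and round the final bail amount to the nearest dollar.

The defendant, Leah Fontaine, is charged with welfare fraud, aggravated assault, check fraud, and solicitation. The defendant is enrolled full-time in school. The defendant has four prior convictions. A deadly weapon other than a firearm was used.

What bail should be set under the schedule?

$157,297

Base amounts from the schedule: welfare fraud $32,000; aggravated assault $35,750; check fraud $22,600; solicitation $7,350.
Stacking rule: sum of all bases. $32,000 + $35,750 + $22,600 + $7,350 = $97,700.
Defendant is enrolled full-time in school (−30%): $97,700 × 0.7 = $68,390.
A deadly weapon other than a firearm was used (+100%): $68,390 × 2 = $136,780.
Three or more prior convictions of any kind (+15%): $136,780 × 1.15 = $157,297.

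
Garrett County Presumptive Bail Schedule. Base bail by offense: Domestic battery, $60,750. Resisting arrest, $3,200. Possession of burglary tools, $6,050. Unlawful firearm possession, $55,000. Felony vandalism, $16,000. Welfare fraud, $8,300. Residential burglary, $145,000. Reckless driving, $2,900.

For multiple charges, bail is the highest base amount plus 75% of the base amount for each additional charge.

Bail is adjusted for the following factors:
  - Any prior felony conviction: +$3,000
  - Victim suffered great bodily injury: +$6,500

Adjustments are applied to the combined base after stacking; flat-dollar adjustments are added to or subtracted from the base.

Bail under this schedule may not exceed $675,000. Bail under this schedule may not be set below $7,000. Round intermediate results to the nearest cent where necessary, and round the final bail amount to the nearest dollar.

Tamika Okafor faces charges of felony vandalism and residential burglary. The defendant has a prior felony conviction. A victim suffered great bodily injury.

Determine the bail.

$166,500

Base amounts from the schedule: felony vandalism $16,000; residential burglary $145,000.
Stacking rule: highest base plus 75% of each additional charge. Highest is residential burglary at $145,000. Additional: $16,000 × 75% = $12,000. Combined base = $145,000 + $12,000 = $157,000.
Any prior felony conviction (+$3,000 flat): $157,000 + $3,000 = $160,000.
Victim suffered great bodily injury (+$6,500 flat): $160,000 + $6,500 = $166,500.
$166,500 is within the $675,000 maximum.
$166,500 is at or above the $7,000 minimum.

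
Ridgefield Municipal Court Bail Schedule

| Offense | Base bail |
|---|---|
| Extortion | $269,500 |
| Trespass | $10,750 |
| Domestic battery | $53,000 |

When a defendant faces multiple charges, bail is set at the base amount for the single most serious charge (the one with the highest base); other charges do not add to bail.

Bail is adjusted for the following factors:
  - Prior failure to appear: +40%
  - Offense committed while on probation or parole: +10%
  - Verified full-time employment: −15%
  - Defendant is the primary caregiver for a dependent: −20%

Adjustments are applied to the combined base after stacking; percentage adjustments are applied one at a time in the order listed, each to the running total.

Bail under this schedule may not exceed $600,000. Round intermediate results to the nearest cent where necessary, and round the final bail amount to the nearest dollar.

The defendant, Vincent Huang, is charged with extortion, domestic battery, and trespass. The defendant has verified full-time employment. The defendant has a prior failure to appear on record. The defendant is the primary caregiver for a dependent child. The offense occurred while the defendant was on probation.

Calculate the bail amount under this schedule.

$282,220

Base amounts from the schedule: extortion $269,500; domestic battery $53,000; trespass $10,750.
Stacking rule: use the highest base only. Highest is extortion at $269,500. Combined base = $269,500.
Prior failure to appear (+40%): $269,500 × 1.4 = $377,300.
Offense committed while on probation or parole (+10%): $377,300 × 1.1 = $415,030.
Verified full-time employment (−15%): $415,030 × 0.85 = $352,775.50.
Defendant is the primary caregiver for a dependent (−20%): $352,775.50 × 0.8 = $282,220.40.
$282,220.40 is within the $600,000 maximum.
Rounded to the nearest dollar: $282,220.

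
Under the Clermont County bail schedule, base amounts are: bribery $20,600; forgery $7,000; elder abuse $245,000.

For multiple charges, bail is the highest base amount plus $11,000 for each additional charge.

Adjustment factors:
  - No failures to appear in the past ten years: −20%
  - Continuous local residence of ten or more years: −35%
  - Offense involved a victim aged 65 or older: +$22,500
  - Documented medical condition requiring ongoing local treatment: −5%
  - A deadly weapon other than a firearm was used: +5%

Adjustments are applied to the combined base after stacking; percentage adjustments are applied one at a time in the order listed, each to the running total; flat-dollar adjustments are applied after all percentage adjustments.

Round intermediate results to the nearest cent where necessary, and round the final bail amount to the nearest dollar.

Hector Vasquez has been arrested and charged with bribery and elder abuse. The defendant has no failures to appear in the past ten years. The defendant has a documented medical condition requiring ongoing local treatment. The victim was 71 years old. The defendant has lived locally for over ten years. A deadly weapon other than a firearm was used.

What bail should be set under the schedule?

Base amounts from the schedule: bribery $20,600; elder abuse $245,000.
Stacking rule: highest base plus $11,000 per additional charge. Highest is elder abuse at $245,000; 1 additional charge → +$11,000. Combined base = $256,000.
No failures to appear in the past ten years (−20%): $256,000 × 0.8 = $204,800.
Continuous local residence of ten or more years (−35%): $204,800 × 0.65 = $133,120.
Documented medical condition requiring ongoing local treatment (−5%): $133,120 × 0.95 = $126,464.
A deadly weapon other than a firearm was used (+5%): $126,464 × 1.05 = $132,787.20.
Offense involved a victim aged 65 or older (+$22,500 flat): $132,787.20 + $22,500 = $155,287.20.
Rounded to the nearest dollar: $155,287.

$155,287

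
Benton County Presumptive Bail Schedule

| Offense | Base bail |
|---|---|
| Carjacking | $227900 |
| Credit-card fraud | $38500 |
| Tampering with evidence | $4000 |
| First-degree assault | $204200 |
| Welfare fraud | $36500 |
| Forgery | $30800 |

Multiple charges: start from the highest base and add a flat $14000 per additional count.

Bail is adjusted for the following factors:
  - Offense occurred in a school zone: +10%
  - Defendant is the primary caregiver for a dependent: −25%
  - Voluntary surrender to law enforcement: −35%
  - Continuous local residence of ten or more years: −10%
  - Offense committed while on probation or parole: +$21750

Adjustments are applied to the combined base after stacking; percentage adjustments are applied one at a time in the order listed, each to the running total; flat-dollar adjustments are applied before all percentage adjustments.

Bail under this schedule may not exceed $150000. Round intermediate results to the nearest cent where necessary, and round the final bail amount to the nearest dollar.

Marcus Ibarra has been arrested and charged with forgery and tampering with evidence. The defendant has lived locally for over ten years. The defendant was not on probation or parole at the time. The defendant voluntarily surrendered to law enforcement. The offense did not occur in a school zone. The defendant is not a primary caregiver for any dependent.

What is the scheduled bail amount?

$26208

Base amounts from the schedule: forgery $30800; tampering with evidence $4000.
Stacking rule: highest base plus $14000 per additional charge. Highest is forgery at $30800; 1 additional charge → +$14000. Combined base = $44800.
Voluntary surrender to law enforcement (−35%): $44800 × 0.65 = $29120.
Continuous local residence of ten or more years (−10%): $29120 × 0.9 = $26208.
$26208 is within the $150000 maximum.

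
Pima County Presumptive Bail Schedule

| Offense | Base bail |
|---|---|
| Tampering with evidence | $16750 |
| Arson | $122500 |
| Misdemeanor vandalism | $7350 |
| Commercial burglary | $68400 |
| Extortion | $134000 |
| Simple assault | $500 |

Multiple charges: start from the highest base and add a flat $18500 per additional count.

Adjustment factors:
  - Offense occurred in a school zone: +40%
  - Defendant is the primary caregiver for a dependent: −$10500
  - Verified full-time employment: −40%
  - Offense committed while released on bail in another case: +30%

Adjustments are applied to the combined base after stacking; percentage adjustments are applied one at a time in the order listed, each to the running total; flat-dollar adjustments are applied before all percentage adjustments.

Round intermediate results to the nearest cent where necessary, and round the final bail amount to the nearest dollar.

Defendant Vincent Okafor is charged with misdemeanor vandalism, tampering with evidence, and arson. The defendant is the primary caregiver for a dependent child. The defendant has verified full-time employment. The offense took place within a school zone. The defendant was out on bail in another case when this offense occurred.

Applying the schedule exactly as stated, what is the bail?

Base amounts from the schedule: misdemeanor vandalism $7350; tampering with evidence $16750; arson $122500.
Stacking rule: highest base plus $18500 per additional charge. Highest is arson at $122500; 2 additional charges → +$37000. Combined base = $159500.
Defendant is the primary caregiver for a dependent (−$10500 flat): $159500 − $10500 = $149000.
Offense occurred in a school zone (+40%): $149000 × 1.4 = $208600.
Verified full-time employment (−40%): $208600 × 0.6 = $125160.
Offense committed while released on bail in another case (+30%): $125160 × 1.3 = $162708.

$162708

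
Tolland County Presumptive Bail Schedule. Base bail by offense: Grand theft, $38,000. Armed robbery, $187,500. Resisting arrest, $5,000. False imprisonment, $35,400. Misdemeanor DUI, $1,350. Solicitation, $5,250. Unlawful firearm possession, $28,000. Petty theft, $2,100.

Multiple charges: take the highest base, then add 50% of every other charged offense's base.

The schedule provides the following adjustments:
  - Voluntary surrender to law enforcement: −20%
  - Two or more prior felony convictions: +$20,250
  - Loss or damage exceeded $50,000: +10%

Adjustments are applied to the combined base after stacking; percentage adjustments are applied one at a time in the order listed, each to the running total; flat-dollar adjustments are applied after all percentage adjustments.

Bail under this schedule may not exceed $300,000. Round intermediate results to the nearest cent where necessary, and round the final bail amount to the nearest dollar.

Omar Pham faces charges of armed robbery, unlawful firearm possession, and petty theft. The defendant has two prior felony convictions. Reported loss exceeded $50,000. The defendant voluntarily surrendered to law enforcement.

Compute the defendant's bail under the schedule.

$198,494

Base amounts from the schedule: armed robbery $187,500; unlawful firearm possession $28,000; petty theft $2,100.
Stacking rule: highest base plus 50% of each additional charge. Highest is armed robbery at $187,500. Additional: $28,000 × 50% = $14,000; $2,100 × 50% = $1,050. Combined base = $187,500 + $15,050 = $202,550.
Voluntary surrender to law enforcement (−20%): $202,550 × 0.8 = $162,040.
Loss or damage exceeded $50,000 (+10%): $162,040 × 1.1 = $178,244.
Two or more prior felony convictions (+$20,250 flat): $178,244 + $20,250 = $198,494.
$198,494 is within the $300,000 maximum.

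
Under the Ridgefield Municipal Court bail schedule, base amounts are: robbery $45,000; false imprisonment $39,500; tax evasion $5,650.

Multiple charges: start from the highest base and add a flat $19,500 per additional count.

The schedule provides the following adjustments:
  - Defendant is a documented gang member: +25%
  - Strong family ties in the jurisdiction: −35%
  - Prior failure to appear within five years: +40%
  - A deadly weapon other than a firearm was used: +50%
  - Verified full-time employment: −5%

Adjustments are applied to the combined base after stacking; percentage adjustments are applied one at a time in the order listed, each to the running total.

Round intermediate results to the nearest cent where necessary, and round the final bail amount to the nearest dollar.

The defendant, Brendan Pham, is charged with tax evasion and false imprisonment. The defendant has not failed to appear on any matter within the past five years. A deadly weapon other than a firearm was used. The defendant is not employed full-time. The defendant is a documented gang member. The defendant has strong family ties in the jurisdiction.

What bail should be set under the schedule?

Base amounts from the schedule: tax evasion $5,650; false imprisonment $39,500.
Stacking rule: highest base plus $19,500 per additional charge. Highest is false imprisonment at $39,500; 1 additional charge → +$19,500. Combined base = $59,000.
Defendant is a documented gang member (+25%): $59,000 × 1.25 = $73,750.
Strong family ties in the jurisdiction (−35%): $73,750 × 0.65 = $47,937.50.
A deadly weapon other than a firearm was used (+50%): $47,937.50 × 1.5 = $71,906.25.
Rounded to the nearest dollar: $71,906.

$71,906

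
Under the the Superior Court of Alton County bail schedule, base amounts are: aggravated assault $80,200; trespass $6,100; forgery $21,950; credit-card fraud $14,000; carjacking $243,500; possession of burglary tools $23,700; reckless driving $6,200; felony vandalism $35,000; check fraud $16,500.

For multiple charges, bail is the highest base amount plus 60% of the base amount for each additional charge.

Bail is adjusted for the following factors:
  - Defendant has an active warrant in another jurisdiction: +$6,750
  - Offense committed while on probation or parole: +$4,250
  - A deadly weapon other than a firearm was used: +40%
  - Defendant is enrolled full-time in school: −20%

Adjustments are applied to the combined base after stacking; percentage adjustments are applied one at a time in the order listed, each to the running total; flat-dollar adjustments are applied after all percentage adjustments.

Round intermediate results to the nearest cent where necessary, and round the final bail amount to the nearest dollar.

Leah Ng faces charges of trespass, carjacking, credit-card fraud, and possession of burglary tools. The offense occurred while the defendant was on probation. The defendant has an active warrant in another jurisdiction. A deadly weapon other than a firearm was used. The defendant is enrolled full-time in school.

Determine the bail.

$313,154

Base amounts from the schedule: trespass $6,100; carjacking $243,500; credit-card fraud $14,000; possession of burglary tools $23,700.
Stacking rule: highest base plus 60% of each additional charge. Highest is carjacking at $243,500. Additional: $6,100 × 60% = $3,660; $14,000 × 60% = $8,400; $23,700 × 60% = $14,220. Combined base = $243,500 + $26,280 = $269,780.
A deadly weapon other than a firearm was used (+40%): $269,780 × 1.4 = $377,692.
Defendant is enrolled full-time in school (−20%): $377,692 × 0.8 = $302,153.60.
Defendant has an active warrant in another jurisdiction (+$6,750 flat): $302,153.60 + $6,750 = $308,903.60.
Offense committed while on probation or parole (+$4,250 flat): $308,903.60 + $4,250 = $313,153.60.
Rounded to the nearest dollar: $313,154.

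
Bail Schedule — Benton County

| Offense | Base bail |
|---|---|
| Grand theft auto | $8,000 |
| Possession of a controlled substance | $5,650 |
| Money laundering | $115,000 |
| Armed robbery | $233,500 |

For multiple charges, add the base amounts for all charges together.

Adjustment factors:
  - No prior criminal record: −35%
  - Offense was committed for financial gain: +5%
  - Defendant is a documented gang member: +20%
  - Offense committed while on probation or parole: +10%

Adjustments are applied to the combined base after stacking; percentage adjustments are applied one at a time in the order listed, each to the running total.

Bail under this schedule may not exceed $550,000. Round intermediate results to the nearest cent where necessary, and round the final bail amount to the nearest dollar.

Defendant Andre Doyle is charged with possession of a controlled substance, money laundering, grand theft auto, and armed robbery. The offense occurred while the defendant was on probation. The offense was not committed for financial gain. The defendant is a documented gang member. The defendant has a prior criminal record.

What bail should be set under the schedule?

Base amounts from the schedule: possession of a controlled substance $5,650; money laundering $115,000; grand theft auto $8,000; armed robbery $233,500.
Stacking rule: sum of all bases. $5,650 + $115,000 + $8,000 + $233,500 = $362,150.
Defendant is a documented gang member (+20%): $362,150 × 1.2 = $434,580.
Offense committed while on probation or parole (+10%): $434,580 × 1.1 = $478,038.
$478,038 is within the $550,000 maximum.

$478,038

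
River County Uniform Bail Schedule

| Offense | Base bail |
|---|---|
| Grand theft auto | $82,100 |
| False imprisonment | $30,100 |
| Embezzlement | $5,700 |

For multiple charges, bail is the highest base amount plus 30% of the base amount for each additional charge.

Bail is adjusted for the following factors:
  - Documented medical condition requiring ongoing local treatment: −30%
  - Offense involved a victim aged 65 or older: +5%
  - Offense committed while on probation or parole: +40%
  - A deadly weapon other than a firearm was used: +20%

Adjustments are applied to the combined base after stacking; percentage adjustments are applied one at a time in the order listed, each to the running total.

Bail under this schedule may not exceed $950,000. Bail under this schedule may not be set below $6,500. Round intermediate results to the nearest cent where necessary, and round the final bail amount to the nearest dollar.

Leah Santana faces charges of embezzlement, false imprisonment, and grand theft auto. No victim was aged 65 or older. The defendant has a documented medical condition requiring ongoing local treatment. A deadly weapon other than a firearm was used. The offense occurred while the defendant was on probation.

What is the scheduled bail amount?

$109,180

Base amounts from the schedule: embezzlement $5,700; false imprisonment $30,100; grand theft auto $82,100.
Stacking rule: highest base plus 30% of each additional charge. Highest is grand theft auto at $82,100. Additional: $5,700 × 30% = $1,710; $30,100 × 30% = $9,030. Combined base = $82,100 + $10,740 = $92,840.
Documented medical condition requiring ongoing local treatment (−30%): $92,840 × 0.7 = $64,988.
Offense committed while on probation or parole (+40%): $64,988 × 1.4 = $90,983.20.
A deadly weapon other than a firearm was used (+20%): $90,983.20 × 1.2 = $109,179.84.
$109,179.84 is within the $950,000 maximum.
$109,179.84 is at or above the $6,500 minimum.
Rounded to the nearest dollar: $109,180.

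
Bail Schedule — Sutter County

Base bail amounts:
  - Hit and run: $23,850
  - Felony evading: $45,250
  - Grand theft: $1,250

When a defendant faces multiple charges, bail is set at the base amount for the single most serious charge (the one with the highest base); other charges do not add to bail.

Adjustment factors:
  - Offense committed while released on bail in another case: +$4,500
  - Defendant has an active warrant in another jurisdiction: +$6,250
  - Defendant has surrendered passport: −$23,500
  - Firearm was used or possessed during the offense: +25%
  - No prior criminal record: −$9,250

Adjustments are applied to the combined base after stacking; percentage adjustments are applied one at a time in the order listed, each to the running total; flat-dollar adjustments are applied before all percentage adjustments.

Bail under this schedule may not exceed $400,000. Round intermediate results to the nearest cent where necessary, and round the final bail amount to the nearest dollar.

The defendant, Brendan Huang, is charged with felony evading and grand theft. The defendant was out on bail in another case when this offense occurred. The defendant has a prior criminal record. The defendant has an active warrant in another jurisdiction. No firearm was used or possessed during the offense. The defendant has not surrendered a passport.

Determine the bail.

$56,000

Base amounts from the schedule: felony evading $45,250; grand theft $1,250.
Stacking rule: use the highest base only. Highest is felony evading at $45,250. Combined base = $45,250.
Offense committed while released on bail in another case (+$4,500 flat): $45,250 + $4,500 = $49,750.
Defendant has an active warrant in another jurisdiction (+$6,250 flat): $49,750 + $6,250 = $56,000.
$56,000 is within the $400,000 maximum.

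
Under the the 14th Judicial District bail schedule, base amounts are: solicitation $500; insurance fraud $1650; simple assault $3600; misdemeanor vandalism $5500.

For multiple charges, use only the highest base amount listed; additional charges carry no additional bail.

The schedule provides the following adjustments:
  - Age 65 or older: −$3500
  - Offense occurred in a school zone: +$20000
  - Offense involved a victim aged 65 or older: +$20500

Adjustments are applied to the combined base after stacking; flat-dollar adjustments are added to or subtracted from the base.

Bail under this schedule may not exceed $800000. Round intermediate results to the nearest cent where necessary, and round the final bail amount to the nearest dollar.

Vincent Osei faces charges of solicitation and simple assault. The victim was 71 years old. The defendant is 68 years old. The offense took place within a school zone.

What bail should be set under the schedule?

$40600

Base amounts from the schedule: solicitation $500; simple assault $3600.
Stacking rule: use the highest base only. Highest is simple assault at $3600. Combined base = $3600.
Age 65 or older (−$3500 flat): $3600 − $3500 = $100.
Offense occurred in a school zone (+$20000 flat): $100 + $20000 = $20100.
Offense involved a victim aged 65 or older (+$20500 flat): $20100 + $20500 = $40600.
$40600 is within the $800000 maximum.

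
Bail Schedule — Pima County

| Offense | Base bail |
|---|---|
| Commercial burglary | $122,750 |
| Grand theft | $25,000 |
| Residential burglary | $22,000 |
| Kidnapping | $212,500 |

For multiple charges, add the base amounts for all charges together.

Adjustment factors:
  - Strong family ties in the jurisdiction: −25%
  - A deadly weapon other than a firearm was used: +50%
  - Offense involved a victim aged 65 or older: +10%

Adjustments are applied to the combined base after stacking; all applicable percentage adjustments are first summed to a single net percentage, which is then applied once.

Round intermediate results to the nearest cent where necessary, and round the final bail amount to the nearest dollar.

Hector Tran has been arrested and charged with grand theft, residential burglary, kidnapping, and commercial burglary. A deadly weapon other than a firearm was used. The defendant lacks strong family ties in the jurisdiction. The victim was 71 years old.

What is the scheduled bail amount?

$611,600

Base amounts from the schedule: grand theft $25,000; residential burglary $22,000; kidnapping $212,500; commercial burglary $122,750.
Stacking rule: sum of all bases. $25,000 + $22,000 + $212,500 + $122,750 = $382,250.
Net percentage adjustment: +50% +10% = +60%. $382,250 × 1.6 = $611,600.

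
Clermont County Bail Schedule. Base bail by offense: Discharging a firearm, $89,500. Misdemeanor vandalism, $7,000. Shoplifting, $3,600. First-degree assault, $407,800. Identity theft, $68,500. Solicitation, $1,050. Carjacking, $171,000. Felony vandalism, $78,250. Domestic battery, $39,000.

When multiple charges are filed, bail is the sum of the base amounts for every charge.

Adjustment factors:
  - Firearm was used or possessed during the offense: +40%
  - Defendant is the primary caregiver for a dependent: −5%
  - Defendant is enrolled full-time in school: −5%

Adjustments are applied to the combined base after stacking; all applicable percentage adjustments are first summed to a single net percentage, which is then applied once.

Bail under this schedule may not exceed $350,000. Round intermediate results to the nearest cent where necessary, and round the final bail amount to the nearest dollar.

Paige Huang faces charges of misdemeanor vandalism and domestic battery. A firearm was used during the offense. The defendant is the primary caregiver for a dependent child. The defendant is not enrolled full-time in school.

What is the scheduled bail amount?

$62,100

Base amounts from the schedule: misdemeanor vandalism $7,000; domestic battery $39,000.
Stacking rule: sum of all bases. $7,000 + $39,000 = $46,000.
Net percentage adjustment: +40% −5% = +35%. $46,000 × 1.35 = $62,100.
$62,100 is within the $350,000 maximum.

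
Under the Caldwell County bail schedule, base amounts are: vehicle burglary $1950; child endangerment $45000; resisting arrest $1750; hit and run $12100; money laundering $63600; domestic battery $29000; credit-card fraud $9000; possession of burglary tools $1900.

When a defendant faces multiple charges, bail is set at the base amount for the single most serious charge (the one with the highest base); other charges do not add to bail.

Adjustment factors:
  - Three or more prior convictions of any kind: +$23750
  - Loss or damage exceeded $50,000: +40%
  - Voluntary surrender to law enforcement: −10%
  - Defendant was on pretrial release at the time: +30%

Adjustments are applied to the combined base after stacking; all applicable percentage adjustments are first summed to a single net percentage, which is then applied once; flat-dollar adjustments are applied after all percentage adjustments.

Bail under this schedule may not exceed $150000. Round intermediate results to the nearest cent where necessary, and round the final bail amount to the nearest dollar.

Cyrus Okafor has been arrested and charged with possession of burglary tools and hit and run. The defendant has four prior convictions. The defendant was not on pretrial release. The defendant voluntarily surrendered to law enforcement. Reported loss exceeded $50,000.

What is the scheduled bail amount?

$39480

Base amounts from the schedule: possession of burglary tools $1900; hit and run $12100.
Stacking rule: use the highest base only. Highest is hit and run at $12100. Combined base = $12100.
Net percentage adjustment: +40% −10% = +30%. $12100 × 1.3 = $15730.
Three or more prior convictions of any kind (+$23750 flat): $15730 + $23750 = $39480.
$39480 is within the $150000 maximum.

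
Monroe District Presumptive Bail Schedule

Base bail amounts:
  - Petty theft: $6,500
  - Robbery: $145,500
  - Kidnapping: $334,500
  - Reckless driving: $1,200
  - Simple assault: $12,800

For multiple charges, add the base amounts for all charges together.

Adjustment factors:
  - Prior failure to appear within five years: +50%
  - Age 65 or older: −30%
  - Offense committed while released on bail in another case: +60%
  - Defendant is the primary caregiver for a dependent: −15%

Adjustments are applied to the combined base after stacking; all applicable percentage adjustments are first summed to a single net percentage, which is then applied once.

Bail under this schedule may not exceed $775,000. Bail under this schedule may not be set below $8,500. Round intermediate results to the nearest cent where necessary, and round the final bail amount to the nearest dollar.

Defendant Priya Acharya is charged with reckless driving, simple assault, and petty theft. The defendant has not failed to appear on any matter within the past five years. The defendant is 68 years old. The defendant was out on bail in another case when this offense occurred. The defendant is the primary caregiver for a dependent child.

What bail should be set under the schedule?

Base amounts from the schedule: reckless driving $1,200; simple assault $12,800; petty theft $6,500.
Stacking rule: sum of all bases. $1,200 + $12,800 + $6,500 = $20,500.
Net percentage adjustment: −30% +60% −15% = +15%. $20,500 × 1.15 = $23,575.
$23,575 is within the $775,000 maximum.
$23,575 is at or above the $8,500 minimum.

$23,575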